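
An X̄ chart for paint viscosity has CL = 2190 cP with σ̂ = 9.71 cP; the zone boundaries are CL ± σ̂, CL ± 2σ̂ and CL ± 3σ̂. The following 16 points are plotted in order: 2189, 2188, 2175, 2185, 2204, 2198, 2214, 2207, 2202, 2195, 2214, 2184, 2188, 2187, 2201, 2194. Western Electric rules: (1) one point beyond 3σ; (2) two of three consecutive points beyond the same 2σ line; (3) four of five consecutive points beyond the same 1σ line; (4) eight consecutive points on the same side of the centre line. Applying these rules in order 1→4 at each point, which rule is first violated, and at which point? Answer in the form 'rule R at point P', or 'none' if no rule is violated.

rule 3 at point 9

Zone of each point (C = within 1σ̂, B = 1σ̂–2σ̂, A = 2σ̂–3σ̂, * = beyond 3σ̂; sign = side of CL): 1:-C, 2:-C, 3:-B, 4:-C, 5:+B, 6:+C, 7:+A, 8:+B, 9:+B, 10:+C, 11:+A, 12:-C, 13:-C, 14:-C, 15:+B, 16:+C
Rule 3 (four of five consecutive points beyond the same 1σ limit) is satisfied at point 9.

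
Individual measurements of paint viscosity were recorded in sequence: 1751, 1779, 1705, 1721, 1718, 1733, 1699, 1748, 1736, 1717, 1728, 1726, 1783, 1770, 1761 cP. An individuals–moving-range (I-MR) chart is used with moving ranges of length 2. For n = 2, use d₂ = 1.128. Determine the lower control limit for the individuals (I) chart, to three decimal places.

1673.364

X̄ = (1751 + 1779 + 1705 + 1721 + 1718 + 1733 + 1699 + 1748 + 1736 + 1717 + 1728 + 1726 + 1783 + 1770 + 1761) / 15 = 1738.3333
Moving ranges: 28, 74, 16, 3, 15, 34, 49, 12, 19, 11, 2, 57, 13, 9; M̄R̄ = 342.0000 / 14 = 24.4286
LCL = X̄ − 3·M̄R̄/d₂ = 1738.3333 − 3 × 24.4286 / 1.128 = 1673.3637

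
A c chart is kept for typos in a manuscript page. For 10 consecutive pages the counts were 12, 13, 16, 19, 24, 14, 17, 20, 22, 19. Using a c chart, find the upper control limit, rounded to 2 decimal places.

30.19

c̄ = (12 + 13 + 16 + 19 + 24 + 14 + 17 + 20 + 22 + 19) / 10 = 176 / 10 = 17.6000
UCL = c̄ + 3√c̄ = 17.6000 + 3 × √17.6000 = 17.6000 + 3 × 4.1952 = 30.1857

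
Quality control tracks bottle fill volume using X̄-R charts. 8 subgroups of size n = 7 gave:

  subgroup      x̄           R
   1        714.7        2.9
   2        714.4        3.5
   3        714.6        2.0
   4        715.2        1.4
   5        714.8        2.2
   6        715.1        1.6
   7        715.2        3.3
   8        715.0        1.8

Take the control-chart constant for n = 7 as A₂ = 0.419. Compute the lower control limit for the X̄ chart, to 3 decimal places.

713.896

X̄̄ = (714.7 + 714.4 + 714.6 + 715.2 + 714.8 + 715.1 + 715.2 + 715.0) / 8 = 5719.0000 / 8 = 714.8750
R̄ = (2.9 + 3.5 + 2.0 + 1.4 + 2.2 + 1.6 + 3.3 + 1.8) / 8 = 18.7000 / 8 = 2.3375
LCL = X̄̄ − A₂·R̄ = 714.8750 − 0.419 × 2.3375 = 713.8956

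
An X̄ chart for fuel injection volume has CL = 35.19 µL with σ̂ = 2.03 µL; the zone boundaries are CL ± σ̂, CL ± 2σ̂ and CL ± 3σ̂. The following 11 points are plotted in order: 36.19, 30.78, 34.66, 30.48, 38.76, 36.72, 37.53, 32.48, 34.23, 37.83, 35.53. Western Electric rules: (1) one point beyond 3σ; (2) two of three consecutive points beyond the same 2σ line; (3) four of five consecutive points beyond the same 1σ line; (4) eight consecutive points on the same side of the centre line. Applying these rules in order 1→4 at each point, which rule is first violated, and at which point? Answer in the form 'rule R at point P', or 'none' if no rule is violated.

Zone of each point (C = within 1σ̂, B = 1σ̂–2σ̂, A = 2σ̂–3σ̂, * = beyond 3σ̂; sign = side of CL): 1:+C, 2:-A, 3:-C, 4:-A, 5:+B, 6:+C, 7:+B, 8:-B, 9:-C, 10:+B, 11:+C
Rule 2 (two of three consecutive points beyond the same 2σ limit) is satisfied at point 4.

rule 2 at point 4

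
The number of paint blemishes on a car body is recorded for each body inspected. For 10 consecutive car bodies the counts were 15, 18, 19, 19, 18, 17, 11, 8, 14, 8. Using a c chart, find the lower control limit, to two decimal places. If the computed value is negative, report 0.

c̄ = (15 + 18 + 19 + 19 + 18 + 17 + 11 + 8 + 14 + 8) / 10 = 147 / 10 = 14.7000
LCL = c̄ − 3√c̄ = 14.7000 − 3 × 3.8341 = 3.1978

3.20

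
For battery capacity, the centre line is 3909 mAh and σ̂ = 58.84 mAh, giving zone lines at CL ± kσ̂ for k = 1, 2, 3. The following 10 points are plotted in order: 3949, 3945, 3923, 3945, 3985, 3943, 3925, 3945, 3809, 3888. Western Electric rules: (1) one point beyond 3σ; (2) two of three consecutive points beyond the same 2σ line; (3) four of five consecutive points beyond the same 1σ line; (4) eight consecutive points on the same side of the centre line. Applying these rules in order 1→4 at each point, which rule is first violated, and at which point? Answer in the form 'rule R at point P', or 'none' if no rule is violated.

Zone of each point (C = within 1σ̂, B = 1σ̂–2σ̂, A = 2σ̂–3σ̂, * = beyond 3σ̂; sign = side of CL): 1:+C, 2:+C, 3:+C, 4:+C, 5:+B, 6:+C, 7:+C, 8:+C, 9:-B, 10:-C
Rule 4 (eight consecutive points on the same side of the centre line) is satisfied at point 8.

rule 4 at point 8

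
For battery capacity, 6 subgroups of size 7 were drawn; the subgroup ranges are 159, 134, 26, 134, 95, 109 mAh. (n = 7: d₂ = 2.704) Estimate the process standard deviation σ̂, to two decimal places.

R̄ = (159 + 134 + 26 + 134 + 95 + 109) / 6 = 109.5000
σ̂ = R̄ / d₂ = 109.5000 / 2.704 = 40.4956

40.50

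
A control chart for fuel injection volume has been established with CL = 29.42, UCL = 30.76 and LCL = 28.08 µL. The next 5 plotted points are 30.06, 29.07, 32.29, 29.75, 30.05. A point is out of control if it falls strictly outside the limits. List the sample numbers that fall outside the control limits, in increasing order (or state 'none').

3

Compare each point to [28.08, 30.76]: sample 3 = 32.29 > UCL.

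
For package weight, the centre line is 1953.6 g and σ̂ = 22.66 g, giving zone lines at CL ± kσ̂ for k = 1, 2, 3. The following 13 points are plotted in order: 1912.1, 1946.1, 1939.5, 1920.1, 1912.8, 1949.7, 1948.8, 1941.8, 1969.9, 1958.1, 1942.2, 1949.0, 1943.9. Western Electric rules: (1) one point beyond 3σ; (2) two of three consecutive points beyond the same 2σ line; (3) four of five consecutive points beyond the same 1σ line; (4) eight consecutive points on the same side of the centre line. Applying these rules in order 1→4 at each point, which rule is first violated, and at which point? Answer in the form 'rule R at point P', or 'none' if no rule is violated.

rule 4 at point 8

Zone of each point (C = within 1σ̂, B = 1σ̂–2σ̂, A = 2σ̂–3σ̂, * = beyond 3σ̂; sign = side of CL): 1:-B, 2:-C, 3:-C, 4:-B, 5:-B, 6:-C, 7:-C, 8:-C, 9:+C, 10:+C, 11:-C, 12:-C, 13:-C
Rule 4 (eight consecutive points on the same side of the centre line) is satisfied at point 8.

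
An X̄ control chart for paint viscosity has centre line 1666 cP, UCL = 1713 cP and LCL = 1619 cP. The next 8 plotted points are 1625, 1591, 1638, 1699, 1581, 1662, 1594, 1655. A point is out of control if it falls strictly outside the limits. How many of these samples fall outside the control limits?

Compare each point to [1619, 1713]: sample 2 = 1591 < LCL; sample 5 = 1581 < LCL; sample 7 = 1594 < LCL.

3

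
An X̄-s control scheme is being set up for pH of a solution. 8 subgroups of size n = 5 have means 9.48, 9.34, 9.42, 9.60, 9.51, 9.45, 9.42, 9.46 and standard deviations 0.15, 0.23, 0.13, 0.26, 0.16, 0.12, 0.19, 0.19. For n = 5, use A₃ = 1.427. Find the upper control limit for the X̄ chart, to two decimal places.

9.72

X̄̄ = (9.48 + 9.34 + 9.42 + 9.60 + 9.51 + 9.45 + 9.42 + 9.46) / 8 = 9.4600
s̄ = (0.15 + 0.23 + 0.13 + 0.26 + 0.16 + 0.12 + 0.19 + 0.19) / 8 = 0.1787
UCL = X̄̄ + A₃·s̄ = 9.4600 + 1.427 × 0.1787 = 9.7151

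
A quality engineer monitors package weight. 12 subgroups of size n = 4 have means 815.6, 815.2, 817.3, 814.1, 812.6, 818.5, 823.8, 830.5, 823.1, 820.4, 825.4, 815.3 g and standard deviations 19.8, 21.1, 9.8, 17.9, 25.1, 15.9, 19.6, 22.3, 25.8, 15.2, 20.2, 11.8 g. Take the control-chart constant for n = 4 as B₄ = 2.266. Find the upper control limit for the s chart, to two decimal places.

s̄ = (19.8 + 21.1 + 9.8 + 17.9 + 25.1 + 15.9 + 19.6 + 22.3 + 25.8 + 15.2 + 20.2 + 11.8) / 12 = 18.7083
UCL_s = B₄·s̄ = 2.266 × 18.7083 = 42.3931

42.39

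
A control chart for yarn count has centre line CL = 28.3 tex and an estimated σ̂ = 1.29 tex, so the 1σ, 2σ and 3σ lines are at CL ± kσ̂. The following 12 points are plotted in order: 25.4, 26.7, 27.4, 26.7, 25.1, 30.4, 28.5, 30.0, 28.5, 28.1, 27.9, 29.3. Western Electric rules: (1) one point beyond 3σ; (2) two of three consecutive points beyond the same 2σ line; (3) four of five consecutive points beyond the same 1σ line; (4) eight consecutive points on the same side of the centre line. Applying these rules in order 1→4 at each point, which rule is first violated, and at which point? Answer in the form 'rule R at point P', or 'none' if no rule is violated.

rule 3 at point 5

Zone of each point (C = within 1σ̂, B = 1σ̂–2σ̂, A = 2σ̂–3σ̂, * = beyond 3σ̂; sign = side of CL): 1:-A, 2:-B, 3:-C, 4:-B, 5:-A, 6:+B, 7:+C, 8:+B, 9:+C, 10:-C, 11:-C, 12:+C
Rule 3 (four of five consecutive points beyond the same 1σ limit) is satisfied at point 5.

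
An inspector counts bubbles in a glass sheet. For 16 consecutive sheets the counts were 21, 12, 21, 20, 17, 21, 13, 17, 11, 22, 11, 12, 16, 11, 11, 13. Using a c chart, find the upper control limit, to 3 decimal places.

c̄ = (21 + 12 + 21 + 20 + 17 + 21 + 13 + 17 + 11 + 22 + 11 + 12 + 16 + 11 + 11 + 13) / 16 = 249 / 16 = 15.5625
UCL = c̄ + 3√c̄ = 15.5625 + 3 × √15.5625 = 15.5625 + 3 × 3.9449 = 27.3973

27.397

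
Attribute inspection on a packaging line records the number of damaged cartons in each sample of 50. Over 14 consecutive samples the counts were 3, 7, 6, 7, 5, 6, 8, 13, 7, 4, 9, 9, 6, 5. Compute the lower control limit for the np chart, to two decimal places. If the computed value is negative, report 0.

0.00

p̄ = Σdᵢ / (k·n) = 95 / (14 × 50) = 0.13571
LCL = np̄ − 3·√(np̄(1−p̄)) = 6.7857 − 3 × 2.4217 = -0.4795 → 0 (negative, so LCL = 0)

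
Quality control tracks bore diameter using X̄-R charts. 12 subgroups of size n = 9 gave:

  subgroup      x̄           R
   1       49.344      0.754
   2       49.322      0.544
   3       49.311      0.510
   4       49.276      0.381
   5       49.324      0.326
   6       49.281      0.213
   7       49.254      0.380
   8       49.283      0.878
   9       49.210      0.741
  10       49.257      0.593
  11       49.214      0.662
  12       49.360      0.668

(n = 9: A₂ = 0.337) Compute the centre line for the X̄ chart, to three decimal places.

X̄̄ = (49.344 + 49.322 + 49.311 + 49.276 + 49.324 + 49.281 + 49.254 + 49.283 + 49.210 + 49.257 + 49.214 + 49.360) / 12 = 591.4360 / 12 = 49.2863
CL = X̄̄ = 49.2863

49.286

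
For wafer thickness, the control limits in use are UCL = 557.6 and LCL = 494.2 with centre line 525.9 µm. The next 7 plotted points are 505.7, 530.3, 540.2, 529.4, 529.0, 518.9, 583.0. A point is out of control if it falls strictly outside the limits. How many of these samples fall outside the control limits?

Compare each point to [494.2, 557.6]: sample 7 = 583.0 > UCL.

1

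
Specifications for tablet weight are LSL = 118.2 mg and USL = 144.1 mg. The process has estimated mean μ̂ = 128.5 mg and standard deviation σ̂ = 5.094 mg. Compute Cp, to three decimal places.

Cp = (USL − LSL) / (6σ̂) = (144.1 − 118.2) / (6 × 5.094) = 25.9000 / 30.5640 = 0.8474

0.847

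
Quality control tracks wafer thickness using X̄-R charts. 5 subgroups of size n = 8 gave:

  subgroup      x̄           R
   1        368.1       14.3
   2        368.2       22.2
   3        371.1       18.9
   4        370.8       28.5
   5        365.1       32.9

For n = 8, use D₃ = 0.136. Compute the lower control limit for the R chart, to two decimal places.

R̄ = (14.3 + 22.2 + 18.9 + 28.5 + 32.9) / 5 = 116.8000 / 5 = 23.3600
LCL_R = D₃·R̄ = 0.136 × 23.3600 = 3.1770

3.18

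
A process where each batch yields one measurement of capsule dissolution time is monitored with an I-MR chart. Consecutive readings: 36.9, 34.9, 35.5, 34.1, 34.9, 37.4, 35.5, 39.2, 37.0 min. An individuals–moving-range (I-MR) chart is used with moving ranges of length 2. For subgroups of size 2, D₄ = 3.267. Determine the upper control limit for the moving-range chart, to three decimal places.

Moving ranges: 2.0, 0.6, 1.4, 0.8, 2.5, 1.9, 3.7, 2.2; M̄R̄ = 15.1000 / 8 = 1.8875
UCL_MR = D₄·M̄R̄ = 3.267 × 1.8875 = 6.1665

6.166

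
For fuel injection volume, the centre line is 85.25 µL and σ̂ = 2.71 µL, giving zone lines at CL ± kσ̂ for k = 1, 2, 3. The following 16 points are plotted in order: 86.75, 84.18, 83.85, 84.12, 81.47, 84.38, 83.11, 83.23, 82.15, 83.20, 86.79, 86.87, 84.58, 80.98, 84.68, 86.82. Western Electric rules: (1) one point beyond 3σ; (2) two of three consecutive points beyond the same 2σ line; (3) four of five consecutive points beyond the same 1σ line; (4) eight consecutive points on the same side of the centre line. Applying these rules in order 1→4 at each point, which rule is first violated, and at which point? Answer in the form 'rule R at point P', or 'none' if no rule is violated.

Zone of each point (C = within 1σ̂, B = 1σ̂–2σ̂, A = 2σ̂–3σ̂, * = beyond 3σ̂; sign = side of CL): 1:+C, 2:-C, 3:-C, 4:-C, 5:-B, 6:-C, 7:-C, 8:-C, 9:-B, 10:-C, 11:+C, 12:+C, 13:-C, 14:-B, 15:-C, 16:+C
Rule 4 (eight consecutive points on the same side of the centre line) is satisfied at point 9.

rule 4 at point 9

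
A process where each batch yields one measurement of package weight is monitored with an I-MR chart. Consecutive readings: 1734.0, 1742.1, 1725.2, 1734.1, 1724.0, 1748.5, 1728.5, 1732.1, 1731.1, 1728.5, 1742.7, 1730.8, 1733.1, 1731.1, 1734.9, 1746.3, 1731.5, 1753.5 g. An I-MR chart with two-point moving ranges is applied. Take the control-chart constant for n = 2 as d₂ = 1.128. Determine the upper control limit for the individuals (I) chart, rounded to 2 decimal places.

X̄ = (1734.0 + 1742.1 + 1725.2 + 1734.1 + 1724.0 + 1748.5 + 1728.5 + 1732.1 + 1731.1 + 1728.5 + 1742.7 + 1730.8 + 1733.1 + 1731.1 + 1734.9 + 1746.3 + 1731.5 + 1753.5) / 18 = 1735.1111
Moving ranges: 8.1, 16.9, 8.9, 10.1, 24.5, 20.0, 3.6, 1.0, 2.6, 14.2, 11.9, 2.3, 2.0, 3.8, 11.4, 14.8, 22.0; M̄R̄ = 178.1000 / 17 = 10.4765
UCL = X̄ + 3·M̄R̄/d₂ = 1735.1111 + 3 × 10.4765 / 1.128 = 1762.9741

1762.97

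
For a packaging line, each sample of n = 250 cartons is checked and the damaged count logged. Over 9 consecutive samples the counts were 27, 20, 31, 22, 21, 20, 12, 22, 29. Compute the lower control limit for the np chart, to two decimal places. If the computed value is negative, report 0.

9.05

p̄ = Σdᵢ / (k·n) = 204 / (9 × 250) = 0.09067
LCL = np̄ − 3·√(np̄(1−p̄)) = 22.6667 − 3 × 4.5400 = 9.0467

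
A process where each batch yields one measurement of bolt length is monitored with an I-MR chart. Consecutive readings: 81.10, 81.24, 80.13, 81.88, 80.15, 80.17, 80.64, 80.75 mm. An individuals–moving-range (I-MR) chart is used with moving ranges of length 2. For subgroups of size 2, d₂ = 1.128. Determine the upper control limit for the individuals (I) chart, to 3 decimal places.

X̄ = (81.10 + 81.24 + 80.13 + 81.88 + 80.15 + 80.17 + 80.64 + 80.75) / 8 = 80.7575
Moving ranges: 0.14, 1.11, 1.75, 1.73, 0.02, 0.47, 0.11; M̄R̄ = 5.3300 / 7 = 0.7614
UCL = X̄ + 3·M̄R̄/d₂ = 80.7575 + 3 × 0.7614 / 1.128 = 82.7826

82.783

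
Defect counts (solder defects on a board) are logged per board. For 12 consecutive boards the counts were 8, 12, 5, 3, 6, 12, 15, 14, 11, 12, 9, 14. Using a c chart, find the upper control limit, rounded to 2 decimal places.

c̄ = (8 + 12 + 5 + 3 + 6 + 12 + 15 + 14 + 11 + 12 + 9 + 14) / 12 = 121 / 12 = 10.0833
UCL = c̄ + 3√c̄ = 10.0833 + 3 × √10.0833 = 10.0833 + 3 × 3.1754 = 19.6096

19.61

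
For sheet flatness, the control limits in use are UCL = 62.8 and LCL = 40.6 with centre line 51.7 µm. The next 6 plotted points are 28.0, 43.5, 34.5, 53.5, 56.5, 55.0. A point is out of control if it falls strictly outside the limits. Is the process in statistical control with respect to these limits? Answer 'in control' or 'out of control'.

out of control

Compare each point to [40.6, 62.8]: sample 1 = 28.0 < LCL; sample 3 = 34.5 < LCL.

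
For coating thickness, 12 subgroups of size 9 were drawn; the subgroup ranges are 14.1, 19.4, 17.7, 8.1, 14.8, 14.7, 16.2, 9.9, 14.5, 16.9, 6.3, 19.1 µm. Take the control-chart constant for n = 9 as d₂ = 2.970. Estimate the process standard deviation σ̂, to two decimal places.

R̄ = (14.1 + 19.4 + 17.7 + 8.1 + 14.8 + 14.7 + 16.2 + 9.9 + 14.5 + 16.9 + 6.3 + 19.1) / 12 = 14.3083
σ̂ = R̄ / d₂ = 14.3083 / 2.970 = 4.8176

4.82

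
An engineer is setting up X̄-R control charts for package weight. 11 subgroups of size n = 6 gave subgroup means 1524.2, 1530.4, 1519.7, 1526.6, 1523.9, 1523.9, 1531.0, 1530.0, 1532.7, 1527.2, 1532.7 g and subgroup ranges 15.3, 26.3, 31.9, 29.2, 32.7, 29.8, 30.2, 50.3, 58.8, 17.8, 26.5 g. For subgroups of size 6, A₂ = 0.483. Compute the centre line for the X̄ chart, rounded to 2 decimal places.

X̄̄ = (1524.2 + 1530.4 + 1519.7 + 1526.6 + 1523.9 + 1523.9 + 1531.0 + 1530.0 + 1532.7 + 1527.2 + 1532.7) / 11 = 16802.3000 / 11 = 1527.4818
CL = X̄̄ = 1527.4818

1527.48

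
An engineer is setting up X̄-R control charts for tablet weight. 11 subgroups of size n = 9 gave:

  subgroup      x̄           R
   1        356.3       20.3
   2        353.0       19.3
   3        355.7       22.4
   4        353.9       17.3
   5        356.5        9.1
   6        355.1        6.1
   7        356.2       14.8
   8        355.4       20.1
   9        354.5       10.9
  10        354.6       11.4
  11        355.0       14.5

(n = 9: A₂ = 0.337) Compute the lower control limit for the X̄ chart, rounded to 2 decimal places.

X̄̄ = (356.3 + 353.0 + 355.7 + 353.9 + 356.5 + 355.1 + 356.2 + 355.4 + 354.5 + 354.6 + 355.0) / 11 = 3906.2000 / 11 = 355.1091
R̄ = (20.3 + 19.3 + 22.4 + 17.3 + 9.1 + 6.1 + 14.8 + 20.1 + 10.9 + 11.4 + 14.5) / 11 = 166.2000 / 11 = 15.1091
LCL = X̄̄ − A₂·R̄ = 355.1091 − 0.337 × 15.1091 = 350.0173

350.02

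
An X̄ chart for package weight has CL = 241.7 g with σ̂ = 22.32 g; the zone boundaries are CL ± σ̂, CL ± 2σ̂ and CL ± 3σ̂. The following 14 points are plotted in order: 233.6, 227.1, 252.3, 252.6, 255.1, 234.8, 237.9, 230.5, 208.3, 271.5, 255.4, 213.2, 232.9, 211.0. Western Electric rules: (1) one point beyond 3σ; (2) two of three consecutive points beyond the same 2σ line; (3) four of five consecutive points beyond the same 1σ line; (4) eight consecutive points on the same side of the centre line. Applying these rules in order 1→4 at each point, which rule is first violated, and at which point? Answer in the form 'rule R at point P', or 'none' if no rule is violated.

Zone of each point (C = within 1σ̂, B = 1σ̂–2σ̂, A = 2σ̂–3σ̂, * = beyond 3σ̂; sign = side of CL): 1:-C, 2:-C, 3:+C, 4:+C, 5:+C, 6:-C, 7:-C, 8:-C, 9:-B, 10:+B, 11:+C, 12:-B, 13:-C, 14:-B
No rule fires across all 14 points.

none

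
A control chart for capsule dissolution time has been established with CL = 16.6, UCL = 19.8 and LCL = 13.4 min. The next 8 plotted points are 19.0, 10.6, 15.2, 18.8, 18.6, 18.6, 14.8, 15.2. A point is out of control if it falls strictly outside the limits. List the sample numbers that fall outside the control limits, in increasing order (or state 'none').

2

Compare each point to [13.4, 19.8]: sample 2 = 10.6 < LCL.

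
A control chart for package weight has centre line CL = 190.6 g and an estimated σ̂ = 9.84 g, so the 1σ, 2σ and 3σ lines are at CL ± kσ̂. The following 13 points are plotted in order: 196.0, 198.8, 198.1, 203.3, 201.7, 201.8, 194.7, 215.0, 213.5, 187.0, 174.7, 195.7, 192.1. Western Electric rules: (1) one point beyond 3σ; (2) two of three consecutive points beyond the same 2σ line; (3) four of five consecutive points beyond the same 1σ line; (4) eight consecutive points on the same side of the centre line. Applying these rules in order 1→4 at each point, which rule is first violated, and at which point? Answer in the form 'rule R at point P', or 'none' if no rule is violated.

rule 3 at point 8

Zone of each point (C = within 1σ̂, B = 1σ̂–2σ̂, A = 2σ̂–3σ̂, * = beyond 3σ̂; sign = side of CL): 1:+C, 2:+C, 3:+C, 4:+B, 5:+B, 6:+B, 7:+C, 8:+A, 9:+A, 10:-C, 11:-B, 12:+C, 13:+C
Rule 3 (four of five consecutive points beyond the same 1σ limit) is satisfied at point 8.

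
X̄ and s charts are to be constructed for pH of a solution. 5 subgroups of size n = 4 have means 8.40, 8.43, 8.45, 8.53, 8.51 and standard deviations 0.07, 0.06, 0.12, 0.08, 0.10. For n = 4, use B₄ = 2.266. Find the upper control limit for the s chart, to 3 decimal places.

0.195

s̄ = (0.07 + 0.06 + 0.12 + 0.08 + 0.10) / 5 = 0.0860
UCL_s = B₄·s̄ = 2.266 × 0.0860 = 0.1949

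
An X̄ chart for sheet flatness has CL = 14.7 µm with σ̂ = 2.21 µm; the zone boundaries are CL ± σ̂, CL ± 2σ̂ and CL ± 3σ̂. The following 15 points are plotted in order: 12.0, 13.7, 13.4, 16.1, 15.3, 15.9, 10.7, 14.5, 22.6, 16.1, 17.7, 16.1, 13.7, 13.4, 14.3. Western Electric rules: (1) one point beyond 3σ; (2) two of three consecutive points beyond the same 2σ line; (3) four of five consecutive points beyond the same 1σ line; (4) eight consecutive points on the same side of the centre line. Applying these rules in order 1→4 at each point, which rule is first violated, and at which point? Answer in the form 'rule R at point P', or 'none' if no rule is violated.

Zone of each point (C = within 1σ̂, B = 1σ̂–2σ̂, A = 2σ̂–3σ̂, * = beyond 3σ̂; sign = side of CL): 1:-B, 2:-C, 3:-C, 4:+C, 5:+C, 6:+C, 7:-B, 8:-C, 9:+*, 10:+C, 11:+B, 12:+C, 13:-C, 14:-C, 15:-C
Rule 1 (one point beyond the 3σ limits) is satisfied at point 9.

rule 1 at point 9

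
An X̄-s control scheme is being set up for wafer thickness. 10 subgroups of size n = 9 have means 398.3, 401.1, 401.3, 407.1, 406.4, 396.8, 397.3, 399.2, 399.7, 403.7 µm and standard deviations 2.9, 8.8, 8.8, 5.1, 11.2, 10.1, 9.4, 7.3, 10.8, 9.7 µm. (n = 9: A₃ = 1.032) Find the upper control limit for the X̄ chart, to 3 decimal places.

409.769

X̄̄ = (398.3 + 401.1 + 401.3 + 407.1 + 406.4 + 396.8 + 397.3 + 399.2 + 399.7 + 403.7) / 10 = 401.0900
s̄ = (2.9 + 8.8 + 8.8 + 5.1 + 11.2 + 10.1 + 9.4 + 7.3 + 10.8 + 9.7) / 10 = 8.4100
UCL = X̄̄ + A₃·s̄ = 401.0900 + 1.032 × 8.4100 = 409.7691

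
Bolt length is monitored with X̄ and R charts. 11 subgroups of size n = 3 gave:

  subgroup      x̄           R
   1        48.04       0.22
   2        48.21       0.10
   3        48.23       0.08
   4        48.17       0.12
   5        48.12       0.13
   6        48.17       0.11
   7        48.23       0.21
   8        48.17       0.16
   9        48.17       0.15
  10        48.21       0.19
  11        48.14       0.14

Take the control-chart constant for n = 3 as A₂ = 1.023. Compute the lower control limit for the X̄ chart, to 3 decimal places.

X̄̄ = (48.04 + 48.21 + 48.23 + 48.17 + 48.12 + 48.17 + 48.23 + 48.17 + 48.17 + 48.21 + 48.14) / 11 = 529.8600 / 11 = 48.1691
R̄ = (0.22 + 0.10 + 0.08 + 0.12 + 0.13 + 0.11 + 0.21 + 0.16 + 0.15 + 0.19 + 0.14) / 11 = 1.6100 / 11 = 0.1464
LCL = X̄̄ − A₂·R̄ = 48.1691 − 1.023 × 0.1464 = 48.0194

48.019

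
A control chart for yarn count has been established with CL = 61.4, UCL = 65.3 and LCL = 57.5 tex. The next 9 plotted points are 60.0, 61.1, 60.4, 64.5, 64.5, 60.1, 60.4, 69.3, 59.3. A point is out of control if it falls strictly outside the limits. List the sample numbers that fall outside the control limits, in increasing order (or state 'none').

Compare each point to [57.5, 65.3]: sample 8 = 69.3 > UCL.

8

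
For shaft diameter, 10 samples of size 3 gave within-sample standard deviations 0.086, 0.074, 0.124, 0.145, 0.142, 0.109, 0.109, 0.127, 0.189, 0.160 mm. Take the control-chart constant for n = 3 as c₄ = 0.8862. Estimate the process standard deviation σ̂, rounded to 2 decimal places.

s̄ = (0.086 + 0.074 + 0.124 + 0.145 + 0.142 + 0.109 + 0.109 + 0.127 + 0.189 + 0.160) / 10 = 0.1265
σ̂ = s̄ / c₄ = 0.1265 / 0.8862 = 0.1427

0.14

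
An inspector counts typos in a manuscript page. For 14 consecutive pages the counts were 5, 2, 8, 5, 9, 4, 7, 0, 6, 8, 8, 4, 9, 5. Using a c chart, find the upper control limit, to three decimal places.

c̄ = (5 + 2 + 8 + 5 + 9 + 4 + 7 + 0 + 6 + 8 + 8 + 4 + 9 + 5) / 14 = 80 / 14 = 5.7143
UCL = c̄ + 3√c̄ = 5.7143 + 3 × √5.7143 = 5.7143 + 3 × 2.3905 = 12.8857

12.886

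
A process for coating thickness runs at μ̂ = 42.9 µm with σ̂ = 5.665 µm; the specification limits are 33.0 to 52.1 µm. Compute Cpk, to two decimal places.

0.54

Cpu = (USL − μ̂) / (3σ̂) = (52.1 − 42.9) / (3 × 5.665) = 0.5413; Cpl = (μ̂ − LSL) / (3σ̂) = (42.9 − 33.0) / (3 × 5.665) = 0.5825; Cpk = min(Cpu, Cpl) = 0.5413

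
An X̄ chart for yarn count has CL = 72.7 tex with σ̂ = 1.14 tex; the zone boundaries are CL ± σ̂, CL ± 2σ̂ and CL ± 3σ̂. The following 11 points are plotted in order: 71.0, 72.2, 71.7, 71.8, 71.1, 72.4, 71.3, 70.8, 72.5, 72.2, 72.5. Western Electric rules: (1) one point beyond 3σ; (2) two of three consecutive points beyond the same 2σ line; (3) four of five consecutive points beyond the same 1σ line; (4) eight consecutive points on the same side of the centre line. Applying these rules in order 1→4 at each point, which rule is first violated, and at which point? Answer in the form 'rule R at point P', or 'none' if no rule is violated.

rule 4 at point 8

Zone of each point (C = within 1σ̂, B = 1σ̂–2σ̂, A = 2σ̂–3σ̂, * = beyond 3σ̂; sign = side of CL): 1:-B, 2:-C, 3:-C, 4:-C, 5:-B, 6:-C, 7:-B, 8:-B, 9:-C, 10:-C, 11:-C
Rule 4 (eight consecutive points on the same side of the centre line) is satisfied at point 8.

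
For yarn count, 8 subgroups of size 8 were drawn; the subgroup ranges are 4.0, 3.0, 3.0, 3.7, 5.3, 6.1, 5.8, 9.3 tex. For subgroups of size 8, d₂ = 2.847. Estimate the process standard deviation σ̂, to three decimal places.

1.765

R̄ = (4.0 + 3.0 + 3.0 + 3.7 + 5.3 + 6.1 + 5.8 + 9.3) / 8 = 5.0250
σ̂ = R̄ / d₂ = 5.0250 / 2.847 = 1.7650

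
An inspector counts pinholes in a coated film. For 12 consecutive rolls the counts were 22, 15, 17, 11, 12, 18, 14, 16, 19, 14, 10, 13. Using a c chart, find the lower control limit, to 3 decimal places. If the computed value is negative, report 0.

c̄ = (22 + 15 + 17 + 11 + 12 + 18 + 14 + 16 + 19 + 14 + 10 + 13) / 12 = 181 / 12 = 15.0833
LCL = c̄ − 3√c̄ = 15.0833 − 3 × 3.8837 = 3.4322

3.432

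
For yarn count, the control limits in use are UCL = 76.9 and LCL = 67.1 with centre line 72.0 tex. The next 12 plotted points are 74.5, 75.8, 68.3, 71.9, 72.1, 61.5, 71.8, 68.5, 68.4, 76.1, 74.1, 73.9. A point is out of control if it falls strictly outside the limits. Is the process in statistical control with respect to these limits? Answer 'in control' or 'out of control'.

out of control

Compare each point to [67.1, 76.9]: sample 6 = 61.5 < LCL.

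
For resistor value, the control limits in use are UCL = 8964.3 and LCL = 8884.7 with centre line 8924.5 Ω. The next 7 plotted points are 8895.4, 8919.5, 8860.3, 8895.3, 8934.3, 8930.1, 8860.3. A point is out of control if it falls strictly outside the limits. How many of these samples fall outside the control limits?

2

Compare each point to [8884.7, 8964.3]: sample 3 = 8860.3 < LCL; sample 7 = 8860.3 < LCL.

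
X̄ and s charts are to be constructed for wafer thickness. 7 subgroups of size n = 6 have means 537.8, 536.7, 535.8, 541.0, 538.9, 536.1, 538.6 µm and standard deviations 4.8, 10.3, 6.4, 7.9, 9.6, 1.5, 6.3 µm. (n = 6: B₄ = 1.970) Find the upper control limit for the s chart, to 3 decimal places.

13.171

s̄ = (4.8 + 10.3 + 6.4 + 7.9 + 9.6 + 1.5 + 6.3) / 7 = 6.6857
UCL_s = B₄·s̄ = 1.970 × 6.6857 = 13.1709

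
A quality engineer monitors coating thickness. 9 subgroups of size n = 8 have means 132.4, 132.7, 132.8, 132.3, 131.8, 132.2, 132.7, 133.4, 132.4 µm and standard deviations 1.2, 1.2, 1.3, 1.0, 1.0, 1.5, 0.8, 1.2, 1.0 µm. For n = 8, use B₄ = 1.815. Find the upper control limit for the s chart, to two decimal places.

s̄ = (1.2 + 1.2 + 1.3 + 1.0 + 1.0 + 1.5 + 0.8 + 1.2 + 1.0) / 9 = 1.1333
UCL_s = B₄·s̄ = 1.815 × 1.1333 = 2.0570

2.06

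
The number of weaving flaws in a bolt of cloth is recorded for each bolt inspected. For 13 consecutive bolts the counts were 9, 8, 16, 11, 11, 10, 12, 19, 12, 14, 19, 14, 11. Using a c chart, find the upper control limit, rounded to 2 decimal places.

23.49

c̄ = (9 + 8 + 16 + 11 + 11 + 10 + 12 + 19 + 12 + 14 + 19 + 14 + 11) / 13 = 166 / 13 = 12.7692
UCL = c̄ + 3√c̄ = 12.7692 + 3 × √12.7692 = 12.7692 + 3 × 3.5734 = 23.4894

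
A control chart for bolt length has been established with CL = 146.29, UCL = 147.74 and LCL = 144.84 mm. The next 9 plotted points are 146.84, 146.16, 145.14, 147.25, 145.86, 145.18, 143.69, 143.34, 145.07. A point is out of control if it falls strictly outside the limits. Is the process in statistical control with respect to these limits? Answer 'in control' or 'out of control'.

Compare each point to [144.84, 147.74]: sample 7 = 143.69 < LCL; sample 8 = 143.34 < LCL.

out of control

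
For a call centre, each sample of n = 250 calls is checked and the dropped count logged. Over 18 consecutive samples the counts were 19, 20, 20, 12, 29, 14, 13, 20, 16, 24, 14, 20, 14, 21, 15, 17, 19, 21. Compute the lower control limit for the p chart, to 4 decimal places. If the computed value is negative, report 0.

0.0236

p̄ = Σdᵢ / (k·n) = 328 / (18 × 250) = 0.07289
LCL = p̄ − 3·√(p̄(1−p̄)/n) = 0.07289 − 3 × 0.01644 = 0.02357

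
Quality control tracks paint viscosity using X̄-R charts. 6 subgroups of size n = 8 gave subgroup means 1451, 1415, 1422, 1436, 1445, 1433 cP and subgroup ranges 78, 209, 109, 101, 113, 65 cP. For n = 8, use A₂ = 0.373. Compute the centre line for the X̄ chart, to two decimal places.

X̄̄ = (1451 + 1415 + 1422 + 1436 + 1445 + 1433) / 6 = 8602.0000 / 6 = 1433.6667
CL = X̄̄ = 1433.6667

1433.67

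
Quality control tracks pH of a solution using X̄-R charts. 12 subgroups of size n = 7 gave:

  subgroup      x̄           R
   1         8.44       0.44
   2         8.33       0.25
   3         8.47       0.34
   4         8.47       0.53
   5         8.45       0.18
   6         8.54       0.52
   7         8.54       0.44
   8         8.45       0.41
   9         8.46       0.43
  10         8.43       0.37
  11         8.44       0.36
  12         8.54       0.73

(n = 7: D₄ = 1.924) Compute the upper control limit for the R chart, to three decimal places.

0.802

R̄ = (0.44 + 0.25 + 0.34 + 0.53 + 0.18 + 0.52 + 0.44 + 0.41 + 0.43 + 0.37 + 0.36 + 0.73) / 12 = 5.0000 / 12 = 0.4167
UCL_R = D₄·R̄ = 1.924 × 0.4167 = 0.8017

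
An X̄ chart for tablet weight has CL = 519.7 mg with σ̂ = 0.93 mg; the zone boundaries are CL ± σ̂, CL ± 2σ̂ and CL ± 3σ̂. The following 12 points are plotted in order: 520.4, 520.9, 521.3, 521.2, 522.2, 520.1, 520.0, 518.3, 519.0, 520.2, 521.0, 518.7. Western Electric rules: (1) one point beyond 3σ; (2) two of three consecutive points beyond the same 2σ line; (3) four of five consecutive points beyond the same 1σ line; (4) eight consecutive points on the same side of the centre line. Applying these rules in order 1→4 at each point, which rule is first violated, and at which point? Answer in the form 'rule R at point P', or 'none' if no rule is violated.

Zone of each point (C = within 1σ̂, B = 1σ̂–2σ̂, A = 2σ̂–3σ̂, * = beyond 3σ̂; sign = side of CL): 1:+C, 2:+B, 3:+B, 4:+B, 5:+A, 6:+C, 7:+C, 8:-B, 9:-C, 10:+C, 11:+B, 12:-B
Rule 3 (four of five consecutive points beyond the same 1σ limit) is satisfied at point 5.

rule 3 at point 5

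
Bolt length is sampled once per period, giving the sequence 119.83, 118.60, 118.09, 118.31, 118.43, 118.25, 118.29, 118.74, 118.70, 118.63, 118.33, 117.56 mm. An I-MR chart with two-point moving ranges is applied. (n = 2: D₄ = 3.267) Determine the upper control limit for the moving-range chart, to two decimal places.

1.17

Moving ranges: 1.23, 0.51, 0.22, 0.12, 0.18, 0.04, 0.45, 0.04, 0.07, 0.30, 0.77; M̄R̄ = 3.9300 / 11 = 0.3573
UCL_MR = D₄·M̄R̄ = 3.267 × 0.3573 = 1.1672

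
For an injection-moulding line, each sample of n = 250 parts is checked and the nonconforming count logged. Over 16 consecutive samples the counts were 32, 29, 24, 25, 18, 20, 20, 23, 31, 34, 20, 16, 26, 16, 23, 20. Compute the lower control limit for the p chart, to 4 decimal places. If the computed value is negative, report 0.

0.0388

p̄ = Σdᵢ / (k·n) = 377 / (16 × 250) = 0.09425
LCL = p̄ − 3·√(p̄(1−p̄)/n) = 0.09425 − 3 × 0.01848 = 0.03881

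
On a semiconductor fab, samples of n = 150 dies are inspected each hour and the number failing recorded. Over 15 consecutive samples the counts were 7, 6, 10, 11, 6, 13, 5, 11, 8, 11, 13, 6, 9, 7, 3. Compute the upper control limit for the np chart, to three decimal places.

p̄ = Σdᵢ / (k·n) = 126 / (15 × 150) = 0.05600
UCL = np̄ + 3·√(np̄(1−p̄)) = 8.4000 + 3 × √(8.4000×0.94400) = 8.4000 + 3 × 2.8160 = 16.8479

16.848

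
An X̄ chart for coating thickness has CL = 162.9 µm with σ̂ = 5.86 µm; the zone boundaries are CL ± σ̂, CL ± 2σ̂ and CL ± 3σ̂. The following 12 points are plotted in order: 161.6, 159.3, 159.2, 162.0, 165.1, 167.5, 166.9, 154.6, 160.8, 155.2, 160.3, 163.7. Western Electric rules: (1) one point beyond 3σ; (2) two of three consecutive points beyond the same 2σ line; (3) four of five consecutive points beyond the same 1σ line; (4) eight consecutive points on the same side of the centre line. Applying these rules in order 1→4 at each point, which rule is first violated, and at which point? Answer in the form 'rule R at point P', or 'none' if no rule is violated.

Zone of each point (C = within 1σ̂, B = 1σ̂–2σ̂, A = 2σ̂–3σ̂, * = beyond 3σ̂; sign = side of CL): 1:-C, 2:-C, 3:-C, 4:-C, 5:+C, 6:+C, 7:+C, 8:-B, 9:-C, 10:-B, 11:-C, 12:+C
No rule fires across all 12 points.

none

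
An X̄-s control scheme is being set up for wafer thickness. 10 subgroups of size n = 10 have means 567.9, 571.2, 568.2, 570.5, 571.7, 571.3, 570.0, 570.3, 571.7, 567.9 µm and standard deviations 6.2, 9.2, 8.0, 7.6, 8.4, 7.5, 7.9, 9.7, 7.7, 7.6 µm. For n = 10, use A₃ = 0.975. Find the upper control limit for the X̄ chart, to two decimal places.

577.85

X̄̄ = (567.9 + 571.2 + 568.2 + 570.5 + 571.7 + 571.3 + 570.0 + 570.3 + 571.7 + 567.9) / 10 = 570.0700
s̄ = (6.2 + 9.2 + 8.0 + 7.6 + 8.4 + 7.5 + 7.9 + 9.7 + 7.7 + 7.6) / 10 = 7.9800
UCL = X̄̄ + A₃·s̄ = 570.0700 + 0.975 × 7.9800 = 577.8505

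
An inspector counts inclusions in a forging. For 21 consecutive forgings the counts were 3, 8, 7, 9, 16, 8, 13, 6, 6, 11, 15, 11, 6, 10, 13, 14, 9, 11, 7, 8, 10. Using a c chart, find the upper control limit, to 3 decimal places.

c̄ = (3 + 8 + 7 + 9 + 16 + 8 + 13 + 6 + 6 + 11 + 15 + 11 + 6 + 10 + 13 + 14 + 9 + 11 + 7 + 8 + 10) / 21 = 201 / 21 = 9.5714
UCL = c̄ + 3√c̄ = 9.5714 + 3 × √9.5714 = 9.5714 + 3 × 3.0938 = 18.8527

18.853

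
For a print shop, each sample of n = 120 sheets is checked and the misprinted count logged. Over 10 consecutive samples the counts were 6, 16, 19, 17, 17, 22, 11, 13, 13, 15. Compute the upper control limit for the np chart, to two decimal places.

p̄ = Σdᵢ / (k·n) = 149 / (10 × 120) = 0.12417
UCL = np̄ + 3·√(np̄(1−p̄)) = 14.9000 + 3 × √(14.9000×0.87583) = 14.9000 + 3 × 3.6125 = 25.7374

25.74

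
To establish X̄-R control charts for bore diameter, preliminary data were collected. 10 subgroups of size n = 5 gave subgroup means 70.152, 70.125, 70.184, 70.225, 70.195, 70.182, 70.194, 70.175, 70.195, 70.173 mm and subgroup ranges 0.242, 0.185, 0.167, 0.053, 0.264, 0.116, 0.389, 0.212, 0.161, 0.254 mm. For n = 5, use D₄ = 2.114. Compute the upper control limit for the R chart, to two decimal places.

R̄ = (0.242 + 0.185 + 0.167 + 0.053 + 0.264 + 0.116 + 0.389 + 0.212 + 0.161 + 0.254) / 10 = 2.0430 / 10 = 0.2043
UCL_R = D₄·R̄ = 2.114 × 0.2043 = 0.4319

0.43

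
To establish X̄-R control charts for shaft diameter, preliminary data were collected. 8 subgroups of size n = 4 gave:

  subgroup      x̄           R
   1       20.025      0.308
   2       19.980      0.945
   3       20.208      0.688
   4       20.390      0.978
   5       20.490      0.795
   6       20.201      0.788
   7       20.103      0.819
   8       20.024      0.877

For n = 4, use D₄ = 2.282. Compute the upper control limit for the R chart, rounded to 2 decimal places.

1.77

R̄ = (0.308 + 0.945 + 0.688 + 0.978 + 0.795 + 0.788 + 0.819 + 0.877) / 8 = 6.1980 / 8 = 0.7747
UCL_R = D₄·R̄ = 2.282 × 0.7747 = 1.7680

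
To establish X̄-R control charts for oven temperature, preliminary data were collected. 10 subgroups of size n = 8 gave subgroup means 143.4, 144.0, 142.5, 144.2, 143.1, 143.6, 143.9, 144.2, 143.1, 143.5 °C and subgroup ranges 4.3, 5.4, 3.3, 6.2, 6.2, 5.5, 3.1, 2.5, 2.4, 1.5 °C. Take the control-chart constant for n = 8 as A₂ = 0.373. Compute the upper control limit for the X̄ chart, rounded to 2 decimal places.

X̄̄ = (143.4 + 144.0 + 142.5 + 144.2 + 143.1 + 143.6 + 143.9 + 144.2 + 143.1 + 143.5) / 10 = 1435.5000 / 10 = 143.5500
R̄ = (4.3 + 5.4 + 3.3 + 6.2 + 6.2 + 5.5 + 3.1 + 2.5 + 2.4 + 1.5) / 10 = 40.4000 / 10 = 4.0400
UCL = X̄̄ + A₂·R̄ = 143.5500 + 0.373 × 4.0400 = 145.0569

145.06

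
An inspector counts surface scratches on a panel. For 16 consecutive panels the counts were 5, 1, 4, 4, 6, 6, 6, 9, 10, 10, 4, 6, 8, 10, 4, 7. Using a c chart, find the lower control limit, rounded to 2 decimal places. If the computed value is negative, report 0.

c̄ = (5 + 1 + 4 + 4 + 6 + 6 + 6 + 9 + 10 + 10 + 4 + 6 + 8 + 10 + 4 + 7) / 16 = 100 / 16 = 6.2500
LCL = c̄ − 3√c̄ = 6.2500 − 3 × 2.5000 = -1.2500 → 0 (cannot be negative)

0.00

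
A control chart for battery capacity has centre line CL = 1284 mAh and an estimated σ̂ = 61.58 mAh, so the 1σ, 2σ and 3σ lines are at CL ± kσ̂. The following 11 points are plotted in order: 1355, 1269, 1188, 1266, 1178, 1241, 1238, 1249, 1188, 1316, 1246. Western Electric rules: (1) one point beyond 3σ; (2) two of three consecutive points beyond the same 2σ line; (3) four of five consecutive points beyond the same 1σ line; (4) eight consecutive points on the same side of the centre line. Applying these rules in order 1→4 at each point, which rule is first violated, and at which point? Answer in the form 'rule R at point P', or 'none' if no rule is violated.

rule 4 at point 9

Zone of each point (C = within 1σ̂, B = 1σ̂–2σ̂, A = 2σ̂–3σ̂, * = beyond 3σ̂; sign = side of CL): 1:+B, 2:-C, 3:-B, 4:-C, 5:-B, 6:-C, 7:-C, 8:-C, 9:-B, 10:+C, 11:-C
Rule 4 (eight consecutive points on the same side of the centre line) is satisfied at point 9.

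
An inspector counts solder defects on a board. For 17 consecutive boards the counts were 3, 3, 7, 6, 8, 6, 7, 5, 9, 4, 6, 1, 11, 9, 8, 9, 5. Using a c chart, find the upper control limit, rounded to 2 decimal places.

c̄ = (3 + 3 + 7 + 6 + 8 + 6 + 7 + 5 + 9 + 4 + 6 + 1 + 11 + 9 + 8 + 9 + 5) / 17 = 107 / 17 = 6.2941
UCL = c̄ + 3√c̄ = 6.2941 + 3 × √6.2941 = 6.2941 + 3 × 2.5088 = 13.8205

13.82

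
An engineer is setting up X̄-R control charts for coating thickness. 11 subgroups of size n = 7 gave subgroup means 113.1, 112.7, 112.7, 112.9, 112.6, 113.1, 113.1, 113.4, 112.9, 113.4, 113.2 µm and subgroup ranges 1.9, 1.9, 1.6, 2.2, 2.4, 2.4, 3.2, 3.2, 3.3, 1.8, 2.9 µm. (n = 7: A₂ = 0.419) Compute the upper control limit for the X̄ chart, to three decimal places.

114.030

X̄̄ = (113.1 + 112.7 + 112.7 + 112.9 + 112.6 + 113.1 + 113.1 + 113.4 + 112.9 + 113.4 + 113.2) / 11 = 1243.1000 / 11 = 113.0091
R̄ = (1.9 + 1.9 + 1.6 + 2.2 + 2.4 + 2.4 + 3.2 + 3.2 + 3.3 + 1.8 + 2.9) / 11 = 26.8000 / 11 = 2.4364
UCL = X̄̄ + A₂·R̄ = 113.0091 + 0.419 × 2.4364 = 114.0299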